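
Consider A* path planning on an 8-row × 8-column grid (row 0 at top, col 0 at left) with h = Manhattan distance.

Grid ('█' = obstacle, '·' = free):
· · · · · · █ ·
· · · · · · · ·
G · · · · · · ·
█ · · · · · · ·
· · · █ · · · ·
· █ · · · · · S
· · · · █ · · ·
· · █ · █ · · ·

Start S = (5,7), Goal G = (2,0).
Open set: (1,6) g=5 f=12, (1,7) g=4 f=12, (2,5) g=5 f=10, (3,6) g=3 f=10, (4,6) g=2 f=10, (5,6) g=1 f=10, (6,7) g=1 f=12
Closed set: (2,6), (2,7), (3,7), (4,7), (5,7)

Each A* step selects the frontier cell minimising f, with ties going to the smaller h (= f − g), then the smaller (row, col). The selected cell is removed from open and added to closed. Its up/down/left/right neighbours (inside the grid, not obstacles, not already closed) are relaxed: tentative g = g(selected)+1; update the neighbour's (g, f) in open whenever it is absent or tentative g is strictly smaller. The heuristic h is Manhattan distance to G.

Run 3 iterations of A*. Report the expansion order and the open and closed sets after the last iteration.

order=[(2,5) → (2,4) → (2,3)]; open=[(1,3) g=8 f=12, (1,4) g=7 f=12, (1,5) g=6 f=12, (1,6) g=5 f=12, (1,7) g=4 f=12, (2,2) g=8 f=10, (3,3) g=8 f=12, (3,4) g=7 f=12, (3,5) g=6 f=12, (3,6) g=3 f=10, (4,6) g=2 f=10, (5,6) g=1 f=10, (6,7) g=1 f=12]; closed=[(2,3), (2,4), (2,5), (2,6), (2,7), (3,7), (4,7), (5,7)]

step 1: expand (2,5) (f=10, h=5) → closed; open now [(1,5) g=6 f=12, (1,6) g=5 f=12, (1,7) g=4 f=12, (2,4) g=6 f=10, (3,5) g=6 f=12, (3,6) g=3 f=10, (4,6) g=2 f=10, (5,6) g=1 f=10, (6,7) g=1 f=12]
step 2: expand (2,4) (f=10, h=4) → closed; open now [(1,4) g=7 f=12, (1,5) g=6 f=12, (1,6) g=5 f=12, (1,7) g=4 f=12, (2,3) g=7 f=10, (3,4) g=7 f=12, (3,5) g=6 f=12, (3,6) g=3 f=10, (4,6) g=2 f=10, (5,6) g=1 f=10, (6,7) g=1 f=12]
step 3: expand (2,3) (f=10, h=3) → closed; open now [(1,3) g=8 f=12, (1,4) g=7 f=12, (1,5) g=6 f=12, (1,6) g=5 f=12, (1,7) g=4 f=12, (2,2) g=8 f=10, (3,3) g=8 f=12, (3,4) g=7 f=12, (3,5) g=6 f=12, (3,6) g=3 f=10, (4,6) g=2 f=10, (5,6) g=1 f=10, (6,7) g=1 f=12]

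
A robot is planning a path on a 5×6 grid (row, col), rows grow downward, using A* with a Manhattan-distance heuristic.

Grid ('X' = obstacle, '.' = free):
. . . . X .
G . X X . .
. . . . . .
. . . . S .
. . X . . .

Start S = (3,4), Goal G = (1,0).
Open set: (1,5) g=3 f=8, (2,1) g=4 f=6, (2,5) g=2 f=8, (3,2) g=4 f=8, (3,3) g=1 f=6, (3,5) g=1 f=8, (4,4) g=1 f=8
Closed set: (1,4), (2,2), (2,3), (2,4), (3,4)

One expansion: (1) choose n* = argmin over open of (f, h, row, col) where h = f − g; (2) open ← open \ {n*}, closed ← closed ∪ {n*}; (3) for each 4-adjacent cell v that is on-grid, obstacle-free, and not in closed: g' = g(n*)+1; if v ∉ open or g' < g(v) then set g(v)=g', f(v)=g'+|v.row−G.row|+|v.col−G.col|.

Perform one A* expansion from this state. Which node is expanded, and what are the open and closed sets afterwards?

expanded=(2,1); open=[(1,1) g=5 f=6, (1,5) g=3 f=8, (2,0) g=5 f=6, (2,5) g=2 f=8, (3,1) g=5 f=8, (3,2) g=4 f=8, (3,3) g=1 f=6, (3,5) g=1 f=8, (4,4) g=1 f=8]; closed=[(1,4), (2,1), (2,2), (2,3), (2,4), (3,4)]

step 1: expand (2,1) (f=6, h=2) → closed; open now [(1,1) g=5 f=6, (1,5) g=3 f=8, (2,0) g=5 f=6, (2,5) g=2 f=8, (3,1) g=5 f=8, (3,2) g=4 f=8, (3,3) g=1 f=6, (3,5) g=1 f=8, (4,4) g=1 f=8]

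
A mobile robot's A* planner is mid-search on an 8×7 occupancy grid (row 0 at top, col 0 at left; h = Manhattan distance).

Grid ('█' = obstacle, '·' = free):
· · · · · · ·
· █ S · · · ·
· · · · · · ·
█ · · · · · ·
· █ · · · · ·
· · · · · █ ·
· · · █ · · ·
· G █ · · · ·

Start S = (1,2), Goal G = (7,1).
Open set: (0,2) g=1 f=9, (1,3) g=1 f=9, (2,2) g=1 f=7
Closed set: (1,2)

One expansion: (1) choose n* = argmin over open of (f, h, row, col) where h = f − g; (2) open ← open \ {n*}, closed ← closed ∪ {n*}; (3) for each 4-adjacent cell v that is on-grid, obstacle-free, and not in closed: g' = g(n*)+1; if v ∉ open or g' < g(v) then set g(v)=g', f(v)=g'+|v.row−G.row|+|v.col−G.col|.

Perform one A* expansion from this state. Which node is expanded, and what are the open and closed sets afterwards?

step 1: expand (2,2) (f=7, h=6) → closed; open now [(0,2) g=1 f=9, (1,3) g=1 f=9, (2,1) g=2 f=7, (2,3) g=2 f=9, (3,2) g=2 f=7]

expanded=(2,2); open=[(0,2) g=1 f=9, (1,3) g=1 f=9, (2,1) g=2 f=7, (2,3) g=2 f=9, (3,2) g=2 f=7]; closed=[(1,2), (2,2)]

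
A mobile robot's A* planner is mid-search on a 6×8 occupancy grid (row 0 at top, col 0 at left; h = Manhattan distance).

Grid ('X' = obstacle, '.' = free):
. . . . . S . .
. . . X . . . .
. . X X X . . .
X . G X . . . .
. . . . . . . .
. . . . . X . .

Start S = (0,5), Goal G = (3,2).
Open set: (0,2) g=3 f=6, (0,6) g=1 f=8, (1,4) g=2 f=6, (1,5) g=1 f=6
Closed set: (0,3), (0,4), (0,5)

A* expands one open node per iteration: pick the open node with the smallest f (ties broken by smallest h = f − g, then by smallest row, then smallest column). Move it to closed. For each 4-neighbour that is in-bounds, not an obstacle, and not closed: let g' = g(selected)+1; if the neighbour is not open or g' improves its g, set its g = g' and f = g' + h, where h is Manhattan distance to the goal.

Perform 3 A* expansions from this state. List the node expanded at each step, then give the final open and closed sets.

step 1: expand (0,2) (f=6, h=3) → closed; open now [(0,1) g=4 f=8, (0,6) g=1 f=8, (1,2) g=4 f=6, (1,4) g=2 f=6, (1,5) g=1 f=6]
step 2: expand (1,2) (f=6, h=2) → closed; open now [(0,1) g=4 f=8, (0,6) g=1 f=8, (1,1) g=5 f=8, (1,4) g=2 f=6, (1,5) g=1 f=6]
step 3: expand (1,4) (f=6, h=4) → closed; open now [(0,1) g=4 f=8, (0,6) g=1 f=8, (1,1) g=5 f=8, (1,5) g=1 f=6]

order=[(0,2) → (1,2) → (1,4)]; open=[(0,1) g=4 f=8, (0,6) g=1 f=8, (1,1) g=5 f=8, (1,5) g=1 f=6]; closed=[(0,2), (0,3), (0,4), (0,5), (1,2), (1,4)]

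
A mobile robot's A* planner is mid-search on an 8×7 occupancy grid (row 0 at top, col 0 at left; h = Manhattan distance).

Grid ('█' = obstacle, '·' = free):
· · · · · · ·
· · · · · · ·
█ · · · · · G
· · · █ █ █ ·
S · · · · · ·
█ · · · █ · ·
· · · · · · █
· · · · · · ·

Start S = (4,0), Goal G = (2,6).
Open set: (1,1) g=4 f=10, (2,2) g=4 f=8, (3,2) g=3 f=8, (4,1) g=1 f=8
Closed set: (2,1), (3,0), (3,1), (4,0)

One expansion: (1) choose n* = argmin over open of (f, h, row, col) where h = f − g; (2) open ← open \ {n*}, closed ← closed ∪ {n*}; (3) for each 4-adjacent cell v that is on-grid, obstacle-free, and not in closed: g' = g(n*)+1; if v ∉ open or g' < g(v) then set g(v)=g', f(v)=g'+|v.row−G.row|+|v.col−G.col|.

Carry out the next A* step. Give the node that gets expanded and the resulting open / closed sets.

step 1: expand (2,2) (f=8, h=4) → closed; open now [(1,1) g=4 f=10, (1,2) g=5 f=10, (2,3) g=5 f=8, (3,2) g=3 f=8, (4,1) g=1 f=8]

expanded=(2,2); open=[(1,1) g=4 f=10, (1,2) g=5 f=10, (2,3) g=5 f=8, (3,2) g=3 f=8, (4,1) g=1 f=8]; closed=[(2,1), (2,2), (3,0), (3,1), (4,0)]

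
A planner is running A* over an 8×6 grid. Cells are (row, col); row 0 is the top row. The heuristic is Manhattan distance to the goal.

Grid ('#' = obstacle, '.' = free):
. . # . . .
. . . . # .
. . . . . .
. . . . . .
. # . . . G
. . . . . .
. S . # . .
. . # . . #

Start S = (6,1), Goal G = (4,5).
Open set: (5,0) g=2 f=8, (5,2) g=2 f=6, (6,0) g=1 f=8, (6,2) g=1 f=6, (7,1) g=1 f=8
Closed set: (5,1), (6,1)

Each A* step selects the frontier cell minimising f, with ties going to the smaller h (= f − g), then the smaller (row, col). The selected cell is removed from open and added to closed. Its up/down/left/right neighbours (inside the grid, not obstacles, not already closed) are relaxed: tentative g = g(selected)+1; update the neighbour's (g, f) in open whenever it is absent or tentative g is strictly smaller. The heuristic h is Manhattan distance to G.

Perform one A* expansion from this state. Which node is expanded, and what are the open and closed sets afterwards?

step 1: expand (5,2) (f=6, h=4) → closed; open now [(4,2) g=3 f=6, (5,0) g=2 f=8, (5,3) g=3 f=6, (6,0) g=1 f=8, (6,2) g=1 f=6, (7,1) g=1 f=8]

expanded=(5,2); open=[(4,2) g=3 f=6, (5,0) g=2 f=8, (5,3) g=3 f=6, (6,0) g=1 f=8, (6,2) g=1 f=6, (7,1) g=1 f=8]; closed=[(5,1), (5,2), (6,1)]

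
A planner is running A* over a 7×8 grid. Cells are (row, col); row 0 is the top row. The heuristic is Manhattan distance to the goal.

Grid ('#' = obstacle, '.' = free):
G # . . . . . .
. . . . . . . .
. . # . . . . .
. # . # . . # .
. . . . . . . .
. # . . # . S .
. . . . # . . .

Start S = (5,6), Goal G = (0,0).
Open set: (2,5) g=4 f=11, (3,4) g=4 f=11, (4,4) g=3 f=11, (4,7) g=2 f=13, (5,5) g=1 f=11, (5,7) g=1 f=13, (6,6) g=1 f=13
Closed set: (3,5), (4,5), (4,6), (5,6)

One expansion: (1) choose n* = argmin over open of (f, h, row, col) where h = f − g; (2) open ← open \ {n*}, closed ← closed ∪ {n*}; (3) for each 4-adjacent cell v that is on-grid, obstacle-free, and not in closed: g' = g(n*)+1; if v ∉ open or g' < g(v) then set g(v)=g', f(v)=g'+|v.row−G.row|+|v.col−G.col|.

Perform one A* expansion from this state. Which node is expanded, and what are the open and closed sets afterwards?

step 1: expand (2,5) (f=11, h=7) → closed; open now [(1,5) g=5 f=11, (2,4) g=5 f=11, (2,6) g=5 f=13, (3,4) g=4 f=11, (4,4) g=3 f=11, (4,7) g=2 f=13, (5,5) g=1 f=11, (5,7) g=1 f=13, (6,6) g=1 f=13]

expanded=(2,5); open=[(1,5) g=5 f=11, (2,4) g=5 f=11, (2,6) g=5 f=13, (3,4) g=4 f=11, (4,4) g=3 f=11, (4,7) g=2 f=13, (5,5) g=1 f=11, (5,7) g=1 f=13, (6,6) g=1 f=13]; closed=[(2,5), (3,5), (4,5), (4,6), (5,6)]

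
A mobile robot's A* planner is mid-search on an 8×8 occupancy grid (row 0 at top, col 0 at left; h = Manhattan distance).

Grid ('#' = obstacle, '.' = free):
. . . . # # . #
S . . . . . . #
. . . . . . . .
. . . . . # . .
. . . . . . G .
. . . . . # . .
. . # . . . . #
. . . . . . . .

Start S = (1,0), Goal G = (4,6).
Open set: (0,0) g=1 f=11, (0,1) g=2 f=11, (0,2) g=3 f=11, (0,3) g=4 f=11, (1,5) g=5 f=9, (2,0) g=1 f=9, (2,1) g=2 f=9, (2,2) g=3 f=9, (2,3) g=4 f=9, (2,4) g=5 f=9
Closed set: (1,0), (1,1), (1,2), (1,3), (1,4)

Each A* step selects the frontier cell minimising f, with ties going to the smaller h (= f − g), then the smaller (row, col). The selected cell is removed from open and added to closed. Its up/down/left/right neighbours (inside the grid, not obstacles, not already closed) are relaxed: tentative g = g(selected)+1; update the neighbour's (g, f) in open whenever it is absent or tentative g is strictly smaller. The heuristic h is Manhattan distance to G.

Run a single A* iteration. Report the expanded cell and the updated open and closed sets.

step 1: expand (1,5) (f=9, h=4) → closed; open now [(0,0) g=1 f=11, (0,1) g=2 f=11, (0,2) g=3 f=11, (0,3) g=4 f=11, (1,6) g=6 f=9, (2,0) g=1 f=9, (2,1) g=2 f=9, (2,2) g=3 f=9, (2,3) g=4 f=9, (2,4) g=5 f=9, (2,5) g=6 f=9]

expanded=(1,5); open=[(0,0) g=1 f=11, (0,1) g=2 f=11, (0,2) g=3 f=11, (0,3) g=4 f=11, (1,6) g=6 f=9, (2,0) g=1 f=9, (2,1) g=2 f=9, (2,2) g=3 f=9, (2,3) g=4 f=9, (2,4) g=5 f=9, (2,5) g=6 f=9]; closed=[(1,0), (1,1), (1,2), (1,3), (1,4), (1,5)]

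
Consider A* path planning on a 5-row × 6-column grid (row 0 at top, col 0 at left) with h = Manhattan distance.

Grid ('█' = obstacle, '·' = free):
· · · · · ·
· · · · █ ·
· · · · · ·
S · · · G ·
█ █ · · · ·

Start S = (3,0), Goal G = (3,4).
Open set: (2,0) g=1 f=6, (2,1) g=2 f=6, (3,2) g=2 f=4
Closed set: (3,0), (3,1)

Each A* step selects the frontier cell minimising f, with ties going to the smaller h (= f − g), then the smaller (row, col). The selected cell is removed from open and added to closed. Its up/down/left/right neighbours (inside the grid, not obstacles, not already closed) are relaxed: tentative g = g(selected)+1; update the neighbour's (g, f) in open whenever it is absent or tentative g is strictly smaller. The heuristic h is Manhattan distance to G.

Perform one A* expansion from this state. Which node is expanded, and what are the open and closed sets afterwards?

step 1: expand (3,2) (f=4, h=2) → closed; open now [(2,0) g=1 f=6, (2,1) g=2 f=6, (2,2) g=3 f=6, (3,3) g=3 f=4, (4,2) g=3 f=6]

expanded=(3,2); open=[(2,0) g=1 f=6, (2,1) g=2 f=6, (2,2) g=3 f=6, (3,3) g=3 f=4, (4,2) g=3 f=6]; closed=[(3,0), (3,1), (3,2)]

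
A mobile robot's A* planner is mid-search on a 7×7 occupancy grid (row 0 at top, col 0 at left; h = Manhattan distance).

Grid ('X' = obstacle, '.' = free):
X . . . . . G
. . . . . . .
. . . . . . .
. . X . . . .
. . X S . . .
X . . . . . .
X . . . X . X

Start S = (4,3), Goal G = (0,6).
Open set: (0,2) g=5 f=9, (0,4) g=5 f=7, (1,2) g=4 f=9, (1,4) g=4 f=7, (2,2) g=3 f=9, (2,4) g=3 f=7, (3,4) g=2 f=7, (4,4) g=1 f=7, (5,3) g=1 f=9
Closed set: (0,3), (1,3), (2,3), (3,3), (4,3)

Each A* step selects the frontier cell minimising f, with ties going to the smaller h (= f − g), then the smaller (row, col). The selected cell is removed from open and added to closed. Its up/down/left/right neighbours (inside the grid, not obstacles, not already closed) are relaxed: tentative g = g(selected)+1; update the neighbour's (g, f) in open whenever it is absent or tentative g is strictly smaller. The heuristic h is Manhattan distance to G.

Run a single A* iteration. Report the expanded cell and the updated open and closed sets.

expanded=(0,4); open=[(0,2) g=5 f=9, (0,5) g=6 f=7, (1,2) g=4 f=9, (1,4) g=4 f=7, (2,2) g=3 f=9, (2,4) g=3 f=7, (3,4) g=2 f=7, (4,4) g=1 f=7, (5,3) g=1 f=9]; closed=[(0,3), (0,4), (1,3), (2,3), (3,3), (4,3)]

step 1: expand (0,4) (f=7, h=2) → closed; open now [(0,2) g=5 f=9, (0,5) g=6 f=7, (1,2) g=4 f=9, (1,4) g=4 f=7, (2,2) g=3 f=9, (2,4) g=3 f=7, (3,4) g=2 f=7, (4,4) g=1 f=7, (5,3) g=1 f=9]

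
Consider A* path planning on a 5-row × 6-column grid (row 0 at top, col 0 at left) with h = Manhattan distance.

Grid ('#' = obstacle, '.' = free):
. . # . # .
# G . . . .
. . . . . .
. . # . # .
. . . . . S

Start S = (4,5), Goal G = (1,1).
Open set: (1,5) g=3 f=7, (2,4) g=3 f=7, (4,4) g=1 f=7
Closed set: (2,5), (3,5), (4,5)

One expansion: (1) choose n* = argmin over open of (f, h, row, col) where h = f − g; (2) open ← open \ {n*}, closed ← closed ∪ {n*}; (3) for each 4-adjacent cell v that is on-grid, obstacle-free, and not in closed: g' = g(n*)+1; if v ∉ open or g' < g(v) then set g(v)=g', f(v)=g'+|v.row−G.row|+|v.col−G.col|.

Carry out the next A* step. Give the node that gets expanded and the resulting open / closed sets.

step 1: expand (1,5) (f=7, h=4) → closed; open now [(0,5) g=4 f=9, (1,4) g=4 f=7, (2,4) g=3 f=7, (4,4) g=1 f=7]

expanded=(1,5); open=[(0,5) g=4 f=9, (1,4) g=4 f=7, (2,4) g=3 f=7, (4,4) g=1 f=7]; closed=[(1,5), (2,5), (3,5), (4,5)]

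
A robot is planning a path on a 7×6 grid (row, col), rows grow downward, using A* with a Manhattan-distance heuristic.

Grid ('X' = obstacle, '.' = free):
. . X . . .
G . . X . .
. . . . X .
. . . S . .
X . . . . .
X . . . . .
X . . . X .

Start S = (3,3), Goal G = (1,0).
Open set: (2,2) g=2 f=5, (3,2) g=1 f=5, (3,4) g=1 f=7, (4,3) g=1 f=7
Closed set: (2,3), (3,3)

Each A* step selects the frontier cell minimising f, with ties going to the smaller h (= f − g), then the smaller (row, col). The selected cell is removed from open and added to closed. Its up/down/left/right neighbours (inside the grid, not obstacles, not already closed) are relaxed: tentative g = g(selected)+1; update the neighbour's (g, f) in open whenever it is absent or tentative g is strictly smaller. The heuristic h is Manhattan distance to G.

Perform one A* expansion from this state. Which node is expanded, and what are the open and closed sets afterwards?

step 1: expand (2,2) (f=5, h=3) → closed; open now [(1,2) g=3 f=5, (2,1) g=3 f=5, (3,2) g=1 f=5, (3,4) g=1 f=7, (4,3) g=1 f=7]

expanded=(2,2); open=[(1,2) g=3 f=5, (2,1) g=3 f=5, (3,2) g=1 f=5, (3,4) g=1 f=7, (4,3) g=1 f=7]; closed=[(2,2), (2,3), (3,3)]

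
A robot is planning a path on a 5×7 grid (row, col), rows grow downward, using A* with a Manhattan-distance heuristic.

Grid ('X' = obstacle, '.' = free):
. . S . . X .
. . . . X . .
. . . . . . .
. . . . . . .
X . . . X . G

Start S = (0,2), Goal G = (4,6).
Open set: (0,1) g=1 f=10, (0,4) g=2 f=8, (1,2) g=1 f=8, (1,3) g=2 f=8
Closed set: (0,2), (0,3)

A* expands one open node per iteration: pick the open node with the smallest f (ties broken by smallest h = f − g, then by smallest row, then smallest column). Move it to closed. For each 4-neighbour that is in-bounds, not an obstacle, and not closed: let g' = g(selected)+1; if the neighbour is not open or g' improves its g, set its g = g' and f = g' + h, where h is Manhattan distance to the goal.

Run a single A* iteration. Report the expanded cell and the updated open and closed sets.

expanded=(0,4); open=[(0,1) g=1 f=10, (1,2) g=1 f=8, (1,3) g=2 f=8]; closed=[(0,2), (0,3), (0,4)]

step 1: expand (0,4) (f=8, h=6) → closed; open now [(0,1) g=1 f=10, (1,2) g=1 f=8, (1,3) g=2 f=8]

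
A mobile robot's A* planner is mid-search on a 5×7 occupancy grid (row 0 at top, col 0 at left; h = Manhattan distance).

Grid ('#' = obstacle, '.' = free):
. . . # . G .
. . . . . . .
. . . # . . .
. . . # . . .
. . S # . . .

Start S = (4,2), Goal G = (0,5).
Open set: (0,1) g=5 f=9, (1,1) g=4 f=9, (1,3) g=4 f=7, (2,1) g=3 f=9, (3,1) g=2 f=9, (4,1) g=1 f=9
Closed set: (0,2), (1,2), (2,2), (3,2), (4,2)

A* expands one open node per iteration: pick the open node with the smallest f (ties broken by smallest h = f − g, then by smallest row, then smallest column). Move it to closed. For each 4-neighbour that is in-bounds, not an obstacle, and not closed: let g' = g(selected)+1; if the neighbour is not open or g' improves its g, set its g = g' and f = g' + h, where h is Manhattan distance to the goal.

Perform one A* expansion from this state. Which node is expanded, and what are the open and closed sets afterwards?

step 1: expand (1,3) (f=7, h=3) → closed; open now [(0,1) g=5 f=9, (1,1) g=4 f=9, (1,4) g=5 f=7, (2,1) g=3 f=9, (3,1) g=2 f=9, (4,1) g=1 f=9]

expanded=(1,3); open=[(0,1) g=5 f=9, (1,1) g=4 f=9, (1,4) g=5 f=7, (2,1) g=3 f=9, (3,1) g=2 f=9, (4,1) g=1 f=9]; closed=[(0,2), (1,2), (1,3), (2,2), (3,2), (4,2)]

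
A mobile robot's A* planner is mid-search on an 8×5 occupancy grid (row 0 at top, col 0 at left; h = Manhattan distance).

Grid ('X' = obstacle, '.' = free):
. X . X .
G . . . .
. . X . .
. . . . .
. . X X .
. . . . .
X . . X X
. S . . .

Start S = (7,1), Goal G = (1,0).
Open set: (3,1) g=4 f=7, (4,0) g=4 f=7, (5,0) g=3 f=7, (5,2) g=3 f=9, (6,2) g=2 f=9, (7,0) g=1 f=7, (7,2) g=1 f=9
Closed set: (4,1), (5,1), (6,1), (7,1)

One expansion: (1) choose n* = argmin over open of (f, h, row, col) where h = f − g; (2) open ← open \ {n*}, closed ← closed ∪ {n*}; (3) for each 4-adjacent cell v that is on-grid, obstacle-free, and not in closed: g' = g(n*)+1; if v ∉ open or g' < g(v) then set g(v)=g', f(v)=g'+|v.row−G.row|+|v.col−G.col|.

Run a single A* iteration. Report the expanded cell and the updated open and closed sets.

step 1: expand (3,1) (f=7, h=3) → closed; open now [(2,1) g=5 f=7, (3,0) g=5 f=7, (3,2) g=5 f=9, (4,0) g=4 f=7, (5,0) g=3 f=7, (5,2) g=3 f=9, (6,2) g=2 f=9, (7,0) g=1 f=7, (7,2) g=1 f=9]

expanded=(3,1); open=[(2,1) g=5 f=7, (3,0) g=5 f=7, (3,2) g=5 f=9, (4,0) g=4 f=7, (5,0) g=3 f=7, (5,2) g=3 f=9, (6,2) g=2 f=9, (7,0) g=1 f=7, (7,2) g=1 f=9]; closed=[(3,1), (4,1), (5,1), (6,1), (7,1)]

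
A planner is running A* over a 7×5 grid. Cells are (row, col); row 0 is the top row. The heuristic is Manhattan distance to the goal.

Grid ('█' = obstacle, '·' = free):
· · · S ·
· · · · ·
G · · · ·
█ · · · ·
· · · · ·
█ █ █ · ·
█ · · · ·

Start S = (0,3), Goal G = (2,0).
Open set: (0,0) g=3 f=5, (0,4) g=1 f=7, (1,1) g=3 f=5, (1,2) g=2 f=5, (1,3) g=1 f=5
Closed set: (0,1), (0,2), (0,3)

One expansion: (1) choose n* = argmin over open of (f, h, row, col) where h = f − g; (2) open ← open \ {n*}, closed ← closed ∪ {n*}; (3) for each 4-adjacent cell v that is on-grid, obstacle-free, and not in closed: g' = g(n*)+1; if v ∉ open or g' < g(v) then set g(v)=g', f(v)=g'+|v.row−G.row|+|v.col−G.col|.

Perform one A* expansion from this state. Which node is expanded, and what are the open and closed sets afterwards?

expanded=(0,0); open=[(0,4) g=1 f=7, (1,0) g=4 f=5, (1,1) g=3 f=5, (1,2) g=2 f=5, (1,3) g=1 f=5]; closed=[(0,0), (0,1), (0,2), (0,3)]

step 1: expand (0,0) (f=5, h=2) → closed; open now [(0,4) g=1 f=7, (1,0) g=4 f=5, (1,1) g=3 f=5, (1,2) g=2 f=5, (1,3) g=1 f=5]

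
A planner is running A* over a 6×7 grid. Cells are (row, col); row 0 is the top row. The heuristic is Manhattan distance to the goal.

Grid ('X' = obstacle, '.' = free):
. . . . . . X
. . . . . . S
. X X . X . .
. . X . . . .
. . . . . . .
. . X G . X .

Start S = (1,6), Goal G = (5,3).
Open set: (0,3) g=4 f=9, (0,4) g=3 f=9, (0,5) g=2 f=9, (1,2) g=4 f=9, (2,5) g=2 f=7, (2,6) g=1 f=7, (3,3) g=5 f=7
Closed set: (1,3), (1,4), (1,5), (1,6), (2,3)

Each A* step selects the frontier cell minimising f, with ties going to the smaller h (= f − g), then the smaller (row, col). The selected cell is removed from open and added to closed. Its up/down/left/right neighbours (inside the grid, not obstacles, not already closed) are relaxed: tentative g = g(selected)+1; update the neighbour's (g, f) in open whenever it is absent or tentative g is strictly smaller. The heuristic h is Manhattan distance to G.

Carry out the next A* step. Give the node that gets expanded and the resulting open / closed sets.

expanded=(3,3); open=[(0,3) g=4 f=9, (0,4) g=3 f=9, (0,5) g=2 f=9, (1,2) g=4 f=9, (2,5) g=2 f=7, (2,6) g=1 f=7, (3,4) g=6 f=9, (4,3) g=6 f=7]; closed=[(1,3), (1,4), (1,5), (1,6), (2,3), (3,3)]

step 1: expand (3,3) (f=7, h=2) → closed; open now [(0,3) g=4 f=9, (0,4) g=3 f=9, (0,5) g=2 f=9, (1,2) g=4 f=9, (2,5) g=2 f=7, (2,6) g=1 f=7, (3,4) g=6 f=9, (4,3) g=6 f=7]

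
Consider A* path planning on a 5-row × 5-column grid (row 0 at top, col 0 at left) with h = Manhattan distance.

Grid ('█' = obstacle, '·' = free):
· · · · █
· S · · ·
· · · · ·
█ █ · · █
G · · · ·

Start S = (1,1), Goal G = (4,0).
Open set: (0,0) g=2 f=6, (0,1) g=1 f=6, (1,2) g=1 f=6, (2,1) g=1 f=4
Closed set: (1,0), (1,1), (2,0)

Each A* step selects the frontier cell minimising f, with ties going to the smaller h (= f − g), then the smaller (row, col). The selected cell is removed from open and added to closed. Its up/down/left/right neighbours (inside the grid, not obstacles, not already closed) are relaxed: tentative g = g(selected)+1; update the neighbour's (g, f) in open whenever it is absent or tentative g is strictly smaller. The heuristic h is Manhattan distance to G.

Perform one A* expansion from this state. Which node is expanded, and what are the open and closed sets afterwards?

step 1: expand (2,1) (f=4, h=3) → closed; open now [(0,0) g=2 f=6, (0,1) g=1 f=6, (1,2) g=1 f=6, (2,2) g=2 f=6]

expanded=(2,1); open=[(0,0) g=2 f=6, (0,1) g=1 f=6, (1,2) g=1 f=6, (2,2) g=2 f=6]; closed=[(1,0), (1,1), (2,0), (2,1)]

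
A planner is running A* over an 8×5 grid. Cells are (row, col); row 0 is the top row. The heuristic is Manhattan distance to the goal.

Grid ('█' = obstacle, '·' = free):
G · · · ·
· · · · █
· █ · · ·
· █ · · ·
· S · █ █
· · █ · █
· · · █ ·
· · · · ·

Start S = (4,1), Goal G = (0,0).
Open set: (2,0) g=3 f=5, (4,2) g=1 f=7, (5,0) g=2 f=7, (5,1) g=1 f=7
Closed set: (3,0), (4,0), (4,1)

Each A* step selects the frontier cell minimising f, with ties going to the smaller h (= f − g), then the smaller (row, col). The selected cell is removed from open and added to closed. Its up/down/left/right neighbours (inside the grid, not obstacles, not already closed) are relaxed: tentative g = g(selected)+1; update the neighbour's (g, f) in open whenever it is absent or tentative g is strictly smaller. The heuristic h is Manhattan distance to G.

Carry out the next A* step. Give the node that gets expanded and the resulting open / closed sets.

step 1: expand (2,0) (f=5, h=2) → closed; open now [(1,0) g=4 f=5, (4,2) g=1 f=7, (5,0) g=2 f=7, (5,1) g=1 f=7]

expanded=(2,0); open=[(1,0) g=4 f=5, (4,2) g=1 f=7, (5,0) g=2 f=7, (5,1) g=1 f=7]; closed=[(2,0), (3,0), (4,0), (4,1)]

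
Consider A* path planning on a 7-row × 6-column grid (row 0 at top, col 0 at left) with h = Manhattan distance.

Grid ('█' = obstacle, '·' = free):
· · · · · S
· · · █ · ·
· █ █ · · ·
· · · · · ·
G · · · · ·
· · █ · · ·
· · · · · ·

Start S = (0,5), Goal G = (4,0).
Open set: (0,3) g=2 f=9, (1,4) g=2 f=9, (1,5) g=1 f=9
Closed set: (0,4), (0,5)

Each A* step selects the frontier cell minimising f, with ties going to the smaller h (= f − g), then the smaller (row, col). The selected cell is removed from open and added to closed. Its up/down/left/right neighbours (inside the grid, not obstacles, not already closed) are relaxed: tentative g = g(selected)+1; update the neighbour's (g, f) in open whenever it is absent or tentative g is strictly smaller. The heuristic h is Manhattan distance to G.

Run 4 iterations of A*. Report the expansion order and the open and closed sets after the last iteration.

order=[(0,3) → (0,2) → (0,1) → (0,0)]; open=[(1,0) g=6 f=9, (1,1) g=5 f=9, (1,2) g=4 f=9, (1,4) g=2 f=9, (1,5) g=1 f=9]; closed=[(0,0), (0,1), (0,2), (0,3), (0,4), (0,5)]

step 1: expand (0,3) (f=9, h=7) → closed; open now [(0,2) g=3 f=9, (1,4) g=2 f=9, (1,5) g=1 f=9]
step 2: expand (0,2) (f=9, h=6) → closed; open now [(0,1) g=4 f=9, (1,2) g=4 f=9, (1,4) g=2 f=9, (1,5) g=1 f=9]
step 3: expand (0,1) (f=9, h=5) → closed; open now [(0,0) g=5 f=9, (1,1) g=5 f=9, (1,2) g=4 f=9, (1,4) g=2 f=9, (1,5) g=1 f=9]
step 4: expand (0,0) (f=9, h=4) → closed; open now [(1,0) g=6 f=9, (1,1) g=5 f=9, (1,2) g=4 f=9, (1,4) g=2 f=9, (1,5) g=1 f=9]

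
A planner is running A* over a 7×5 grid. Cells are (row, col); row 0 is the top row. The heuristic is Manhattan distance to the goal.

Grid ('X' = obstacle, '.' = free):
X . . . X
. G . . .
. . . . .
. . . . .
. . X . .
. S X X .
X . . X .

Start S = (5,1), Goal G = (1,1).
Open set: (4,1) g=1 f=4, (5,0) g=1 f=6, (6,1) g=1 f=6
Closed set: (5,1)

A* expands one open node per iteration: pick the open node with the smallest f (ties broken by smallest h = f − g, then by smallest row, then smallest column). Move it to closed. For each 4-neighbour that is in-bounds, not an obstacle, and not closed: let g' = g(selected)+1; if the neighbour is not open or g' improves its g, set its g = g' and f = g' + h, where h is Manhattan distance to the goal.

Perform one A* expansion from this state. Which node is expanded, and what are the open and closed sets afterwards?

expanded=(4,1); open=[(3,1) g=2 f=4, (4,0) g=2 f=6, (5,0) g=1 f=6, (6,1) g=1 f=6]; closed=[(4,1), (5,1)]

step 1: expand (4,1) (f=4, h=3) → closed; open now [(3,1) g=2 f=4, (4,0) g=2 f=6, (5,0) g=1 f=6, (6,1) g=1 f=6]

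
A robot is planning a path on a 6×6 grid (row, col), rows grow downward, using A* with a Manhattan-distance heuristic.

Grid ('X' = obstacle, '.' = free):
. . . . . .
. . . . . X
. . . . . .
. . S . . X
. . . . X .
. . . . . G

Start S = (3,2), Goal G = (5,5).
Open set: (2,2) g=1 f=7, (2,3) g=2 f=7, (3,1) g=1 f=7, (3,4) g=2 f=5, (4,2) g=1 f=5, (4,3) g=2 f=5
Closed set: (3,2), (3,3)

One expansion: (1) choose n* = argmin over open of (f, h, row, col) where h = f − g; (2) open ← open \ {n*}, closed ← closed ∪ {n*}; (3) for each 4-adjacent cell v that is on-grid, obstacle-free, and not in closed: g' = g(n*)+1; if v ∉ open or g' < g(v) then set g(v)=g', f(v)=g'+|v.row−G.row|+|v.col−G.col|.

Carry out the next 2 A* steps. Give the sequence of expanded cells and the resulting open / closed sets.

order=[(3,4) → (4,3)]; open=[(2,2) g=1 f=7, (2,3) g=2 f=7, (2,4) g=3 f=7, (3,1) g=1 f=7, (4,2) g=1 f=5, (5,3) g=3 f=5]; closed=[(3,2), (3,3), (3,4), (4,3)]

step 1: expand (3,4) (f=5, h=3) → closed; open now [(2,2) g=1 f=7, (2,3) g=2 f=7, (2,4) g=3 f=7, (3,1) g=1 f=7, (4,2) g=1 f=5, (4,3) g=2 f=5]
step 2: expand (4,3) (f=5, h=3) → closed; open now [(2,2) g=1 f=7, (2,3) g=2 f=7, (2,4) g=3 f=7, (3,1) g=1 f=7, (4,2) g=1 f=5, (5,3) g=3 f=5]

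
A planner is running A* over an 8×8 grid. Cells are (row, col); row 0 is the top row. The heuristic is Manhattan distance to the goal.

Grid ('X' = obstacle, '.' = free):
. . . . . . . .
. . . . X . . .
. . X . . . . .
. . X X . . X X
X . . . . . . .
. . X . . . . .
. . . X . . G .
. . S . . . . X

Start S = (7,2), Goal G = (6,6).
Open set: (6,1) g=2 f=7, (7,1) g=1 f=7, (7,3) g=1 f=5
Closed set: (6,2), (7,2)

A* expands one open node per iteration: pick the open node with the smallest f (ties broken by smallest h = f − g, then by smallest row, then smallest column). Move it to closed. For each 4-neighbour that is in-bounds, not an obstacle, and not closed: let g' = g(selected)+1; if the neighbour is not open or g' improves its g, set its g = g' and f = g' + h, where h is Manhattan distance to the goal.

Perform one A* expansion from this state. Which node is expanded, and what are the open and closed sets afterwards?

expanded=(7,3); open=[(6,1) g=2 f=7, (7,1) g=1 f=7, (7,4) g=2 f=5]; closed=[(6,2), (7,2), (7,3)]

step 1: expand (7,3) (f=5, h=4) → closed; open now [(6,1) g=2 f=7, (7,1) g=1 f=7, (7,4) g=2 f=5]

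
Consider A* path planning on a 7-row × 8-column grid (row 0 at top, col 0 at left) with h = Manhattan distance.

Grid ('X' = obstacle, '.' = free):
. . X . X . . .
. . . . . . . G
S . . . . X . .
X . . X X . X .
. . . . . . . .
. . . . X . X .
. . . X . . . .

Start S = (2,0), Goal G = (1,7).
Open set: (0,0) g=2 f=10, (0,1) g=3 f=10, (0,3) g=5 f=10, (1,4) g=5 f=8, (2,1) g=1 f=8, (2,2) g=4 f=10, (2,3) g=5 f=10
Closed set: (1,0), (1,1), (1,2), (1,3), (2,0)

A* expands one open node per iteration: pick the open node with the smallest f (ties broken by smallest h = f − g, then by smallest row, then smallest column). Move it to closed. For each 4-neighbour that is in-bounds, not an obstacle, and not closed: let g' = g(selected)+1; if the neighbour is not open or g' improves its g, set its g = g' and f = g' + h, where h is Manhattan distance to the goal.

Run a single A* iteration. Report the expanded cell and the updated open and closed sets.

expanded=(1,4); open=[(0,0) g=2 f=10, (0,1) g=3 f=10, (0,3) g=5 f=10, (1,5) g=6 f=8, (2,1) g=1 f=8, (2,2) g=4 f=10, (2,3) g=5 f=10, (2,4) g=6 f=10]; closed=[(1,0), (1,1), (1,2), (1,3), (1,4), (2,0)]

step 1: expand (1,4) (f=8, h=3) → closed; open now [(0,0) g=2 f=10, (0,1) g=3 f=10, (0,3) g=5 f=10, (1,5) g=6 f=8, (2,1) g=1 f=8, (2,2) g=4 f=10, (2,3) g=5 f=10, (2,4) g=6 f=10]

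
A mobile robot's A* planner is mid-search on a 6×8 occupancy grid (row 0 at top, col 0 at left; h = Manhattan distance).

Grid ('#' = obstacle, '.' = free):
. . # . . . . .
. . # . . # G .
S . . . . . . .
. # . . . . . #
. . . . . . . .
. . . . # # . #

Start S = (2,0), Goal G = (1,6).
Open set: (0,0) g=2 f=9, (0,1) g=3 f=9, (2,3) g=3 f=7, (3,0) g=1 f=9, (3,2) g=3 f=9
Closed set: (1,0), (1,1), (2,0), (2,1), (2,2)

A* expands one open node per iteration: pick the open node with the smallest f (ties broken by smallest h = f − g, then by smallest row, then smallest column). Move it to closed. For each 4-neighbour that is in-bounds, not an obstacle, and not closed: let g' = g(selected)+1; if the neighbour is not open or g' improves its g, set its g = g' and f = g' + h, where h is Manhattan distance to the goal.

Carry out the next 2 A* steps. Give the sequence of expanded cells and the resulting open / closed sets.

order=[(2,3) → (1,3)]; open=[(0,0) g=2 f=9, (0,1) g=3 f=9, (0,3) g=5 f=9, (1,4) g=5 f=7, (2,4) g=4 f=7, (3,0) g=1 f=9, (3,2) g=3 f=9, (3,3) g=4 f=9]; closed=[(1,0), (1,1), (1,3), (2,0), (2,1), (2,2), (2,3)]

step 1: expand (2,3) (f=7, h=4) → closed; open now [(0,0) g=2 f=9, (0,1) g=3 f=9, (1,3) g=4 f=7, (2,4) g=4 f=7, (3,0) g=1 f=9, (3,2) g=3 f=9, (3,3) g=4 f=9]
step 2: expand (1,3) (f=7, h=3) → closed; open now [(0,0) g=2 f=9, (0,1) g=3 f=9, (0,3) g=5 f=9, (1,4) g=5 f=7, (2,4) g=4 f=7, (3,0) g=1 f=9, (3,2) g=3 f=9, (3,3) g=4 f=9]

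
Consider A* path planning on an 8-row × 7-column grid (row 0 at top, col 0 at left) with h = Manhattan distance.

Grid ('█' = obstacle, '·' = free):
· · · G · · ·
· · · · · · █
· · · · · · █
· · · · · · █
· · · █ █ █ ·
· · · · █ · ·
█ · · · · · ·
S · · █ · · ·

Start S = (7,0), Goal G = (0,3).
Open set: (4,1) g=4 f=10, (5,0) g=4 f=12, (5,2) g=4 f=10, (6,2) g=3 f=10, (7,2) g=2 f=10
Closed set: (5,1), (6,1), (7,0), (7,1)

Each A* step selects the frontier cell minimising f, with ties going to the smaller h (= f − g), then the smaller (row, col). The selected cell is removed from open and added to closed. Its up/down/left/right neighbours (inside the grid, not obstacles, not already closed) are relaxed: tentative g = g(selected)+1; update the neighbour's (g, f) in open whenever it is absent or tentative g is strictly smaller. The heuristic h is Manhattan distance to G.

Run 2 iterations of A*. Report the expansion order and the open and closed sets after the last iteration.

step 1: expand (4,1) (f=10, h=6) → closed; open now [(3,1) g=5 f=10, (4,0) g=5 f=12, (4,2) g=5 f=10, (5,0) g=4 f=12, (5,2) g=4 f=10, (6,2) g=3 f=10, (7,2) g=2 f=10]
step 2: expand (3,1) (f=10, h=5) → closed; open now [(2,1) g=6 f=10, (3,0) g=6 f=12, (3,2) g=6 f=10, (4,0) g=5 f=12, (4,2) g=5 f=10, (5,0) g=4 f=12, (5,2) g=4 f=10, (6,2) g=3 f=10, (7,2) g=2 f=10]

order=[(4,1) → (3,1)]; open=[(2,1) g=6 f=10, (3,0) g=6 f=12, (3,2) g=6 f=10, (4,0) g=5 f=12, (4,2) g=5 f=10, (5,0) g=4 f=12, (5,2) g=4 f=10, (6,2) g=3 f=10, (7,2) g=2 f=10]; closed=[(3,1), (4,1), (5,1), (6,1), (7,0), (7,1)]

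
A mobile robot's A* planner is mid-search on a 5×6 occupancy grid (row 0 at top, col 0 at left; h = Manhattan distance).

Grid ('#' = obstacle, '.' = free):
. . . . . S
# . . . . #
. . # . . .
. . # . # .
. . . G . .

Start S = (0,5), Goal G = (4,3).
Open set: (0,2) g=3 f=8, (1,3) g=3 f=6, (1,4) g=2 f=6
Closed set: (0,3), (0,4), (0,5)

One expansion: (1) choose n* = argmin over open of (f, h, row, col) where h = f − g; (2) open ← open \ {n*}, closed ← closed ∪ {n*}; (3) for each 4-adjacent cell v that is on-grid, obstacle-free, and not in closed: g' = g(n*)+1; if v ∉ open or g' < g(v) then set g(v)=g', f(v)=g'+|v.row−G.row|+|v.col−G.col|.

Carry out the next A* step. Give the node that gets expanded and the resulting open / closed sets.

step 1: expand (1,3) (f=6, h=3) → closed; open now [(0,2) g=3 f=8, (1,2) g=4 f=8, (1,4) g=2 f=6, (2,3) g=4 f=6]

expanded=(1,3); open=[(0,2) g=3 f=8, (1,2) g=4 f=8, (1,4) g=2 f=6, (2,3) g=4 f=6]; closed=[(0,3), (0,4), (0,5), (1,3)]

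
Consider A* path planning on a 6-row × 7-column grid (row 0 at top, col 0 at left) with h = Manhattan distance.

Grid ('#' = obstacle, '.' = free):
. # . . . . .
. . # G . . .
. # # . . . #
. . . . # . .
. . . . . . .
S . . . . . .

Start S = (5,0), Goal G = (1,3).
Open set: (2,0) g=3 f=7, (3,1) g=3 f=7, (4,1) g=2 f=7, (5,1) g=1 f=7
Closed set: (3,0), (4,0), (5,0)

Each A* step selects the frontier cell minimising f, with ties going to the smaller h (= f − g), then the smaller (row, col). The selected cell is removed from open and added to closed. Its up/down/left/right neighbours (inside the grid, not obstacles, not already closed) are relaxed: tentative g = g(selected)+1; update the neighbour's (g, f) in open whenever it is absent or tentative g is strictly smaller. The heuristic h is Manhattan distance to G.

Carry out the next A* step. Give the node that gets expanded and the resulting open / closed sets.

expanded=(2,0); open=[(1,0) g=4 f=7, (3,1) g=3 f=7, (4,1) g=2 f=7, (5,1) g=1 f=7]; closed=[(2,0), (3,0), (4,0), (5,0)]

step 1: expand (2,0) (f=7, h=4) → closed; open now [(1,0) g=4 f=7, (3,1) g=3 f=7, (4,1) g=2 f=7, (5,1) g=1 f=7]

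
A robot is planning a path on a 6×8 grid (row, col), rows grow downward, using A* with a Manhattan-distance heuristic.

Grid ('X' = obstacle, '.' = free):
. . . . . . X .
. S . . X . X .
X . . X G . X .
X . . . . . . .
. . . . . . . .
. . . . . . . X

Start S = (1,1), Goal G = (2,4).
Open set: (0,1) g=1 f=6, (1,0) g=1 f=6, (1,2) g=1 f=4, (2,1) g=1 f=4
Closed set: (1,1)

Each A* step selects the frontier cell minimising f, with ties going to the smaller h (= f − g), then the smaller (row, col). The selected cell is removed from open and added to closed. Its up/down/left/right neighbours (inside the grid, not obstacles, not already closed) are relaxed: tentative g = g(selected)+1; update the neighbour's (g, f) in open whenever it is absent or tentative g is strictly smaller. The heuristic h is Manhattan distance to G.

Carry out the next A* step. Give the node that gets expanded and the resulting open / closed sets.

expanded=(1,2); open=[(0,1) g=1 f=6, (0,2) g=2 f=6, (1,0) g=1 f=6, (1,3) g=2 f=4, (2,1) g=1 f=4, (2,2) g=2 f=4]; closed=[(1,1), (1,2)]

step 1: expand (1,2) (f=4, h=3) → closed; open now [(0,1) g=1 f=6, (0,2) g=2 f=6, (1,0) g=1 f=6, (1,3) g=2 f=4, (2,1) g=1 f=4, (2,2) g=2 f=4]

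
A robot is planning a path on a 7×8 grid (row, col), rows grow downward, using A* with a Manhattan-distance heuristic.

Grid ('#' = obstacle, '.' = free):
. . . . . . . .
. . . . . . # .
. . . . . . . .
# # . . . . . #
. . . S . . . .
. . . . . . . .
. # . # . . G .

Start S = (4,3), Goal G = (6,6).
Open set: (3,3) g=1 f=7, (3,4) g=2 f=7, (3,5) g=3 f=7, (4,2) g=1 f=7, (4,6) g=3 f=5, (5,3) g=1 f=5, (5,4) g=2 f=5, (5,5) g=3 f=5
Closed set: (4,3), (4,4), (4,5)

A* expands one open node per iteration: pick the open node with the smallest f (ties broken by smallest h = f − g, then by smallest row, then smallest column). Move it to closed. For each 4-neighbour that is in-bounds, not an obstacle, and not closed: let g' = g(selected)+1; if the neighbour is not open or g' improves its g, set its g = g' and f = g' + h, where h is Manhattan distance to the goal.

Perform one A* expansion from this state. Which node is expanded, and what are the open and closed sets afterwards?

step 1: expand (4,6) (f=5, h=2) → closed; open now [(3,3) g=1 f=7, (3,4) g=2 f=7, (3,5) g=3 f=7, (3,6) g=4 f=7, (4,2) g=1 f=7, (4,7) g=4 f=7, (5,3) g=1 f=5, (5,4) g=2 f=5, (5,5) g=3 f=5, (5,6) g=4 f=5]

expanded=(4,6); open=[(3,3) g=1 f=7, (3,4) g=2 f=7, (3,5) g=3 f=7, (3,6) g=4 f=7, (4,2) g=1 f=7, (4,7) g=4 f=7, (5,3) g=1 f=5, (5,4) g=2 f=5, (5,5) g=3 f=5, (5,6) g=4 f=5]; closed=[(4,3), (4,4), (4,5), (4,6)]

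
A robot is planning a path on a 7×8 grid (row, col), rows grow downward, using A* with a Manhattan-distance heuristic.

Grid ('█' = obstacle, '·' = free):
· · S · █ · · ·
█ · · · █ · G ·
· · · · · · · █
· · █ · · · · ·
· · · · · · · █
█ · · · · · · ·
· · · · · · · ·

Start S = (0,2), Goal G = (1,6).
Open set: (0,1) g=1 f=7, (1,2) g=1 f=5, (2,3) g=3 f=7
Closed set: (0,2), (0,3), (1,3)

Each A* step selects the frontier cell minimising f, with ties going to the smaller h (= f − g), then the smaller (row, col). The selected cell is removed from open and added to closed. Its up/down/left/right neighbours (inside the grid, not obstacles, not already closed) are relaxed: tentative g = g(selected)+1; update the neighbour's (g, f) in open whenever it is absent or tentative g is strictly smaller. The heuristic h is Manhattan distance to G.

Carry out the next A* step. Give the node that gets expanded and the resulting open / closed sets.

expanded=(1,2); open=[(0,1) g=1 f=7, (1,1) g=2 f=7, (2,2) g=2 f=7, (2,3) g=3 f=7]; closed=[(0,2), (0,3), (1,2), (1,3)]

step 1: expand (1,2) (f=5, h=4) → closed; open now [(0,1) g=1 f=7, (1,1) g=2 f=7, (2,2) g=2 f=7, (2,3) g=3 f=7]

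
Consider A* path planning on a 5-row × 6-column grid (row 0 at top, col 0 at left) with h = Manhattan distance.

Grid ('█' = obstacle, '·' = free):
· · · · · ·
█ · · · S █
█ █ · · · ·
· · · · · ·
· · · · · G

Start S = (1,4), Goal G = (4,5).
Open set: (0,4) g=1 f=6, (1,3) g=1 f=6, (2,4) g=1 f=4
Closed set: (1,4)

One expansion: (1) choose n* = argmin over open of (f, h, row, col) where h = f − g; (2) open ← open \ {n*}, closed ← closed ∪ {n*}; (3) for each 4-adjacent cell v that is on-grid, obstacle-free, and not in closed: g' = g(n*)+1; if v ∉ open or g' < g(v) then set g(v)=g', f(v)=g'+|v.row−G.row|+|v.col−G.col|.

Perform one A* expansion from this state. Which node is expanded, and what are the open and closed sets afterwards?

expanded=(2,4); open=[(0,4) g=1 f=6, (1,3) g=1 f=6, (2,3) g=2 f=6, (2,5) g=2 f=4, (3,4) g=2 f=4]; closed=[(1,4), (2,4)]

step 1: expand (2,4) (f=4, h=3) → closed; open now [(0,4) g=1 f=6, (1,3) g=1 f=6, (2,3) g=2 f=6, (2,5) g=2 f=4, (3,4) g=2 f=4]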